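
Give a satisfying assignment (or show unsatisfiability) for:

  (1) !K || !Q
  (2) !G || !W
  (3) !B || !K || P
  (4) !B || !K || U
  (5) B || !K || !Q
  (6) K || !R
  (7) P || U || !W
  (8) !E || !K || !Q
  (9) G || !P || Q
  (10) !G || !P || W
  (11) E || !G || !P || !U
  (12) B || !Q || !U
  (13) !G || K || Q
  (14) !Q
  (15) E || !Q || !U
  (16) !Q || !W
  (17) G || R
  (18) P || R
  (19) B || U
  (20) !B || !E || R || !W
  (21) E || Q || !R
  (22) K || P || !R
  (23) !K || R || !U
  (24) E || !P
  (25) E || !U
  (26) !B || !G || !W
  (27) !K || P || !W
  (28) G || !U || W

Unit clause (!Q) forces Q = False.
Try U = False:
  (B || U) forces B = True.
  (!B || !K || U) forces K = False.
  (K || !R) forces R = False.
  (!G || K || Q) forces G = False.
  clause (G || R) is falsified — backtrack.
So U = True.
  then (E || !U) forces E = True.
Set R = True.
  then (K || !R) forces K = True.
Try W = True:
  (!G || !W) forces G = False.
  (G || !P || Q) forces P = False.
  clause (!K || P || !W) is falsified — backtrack.
So W = False.
  then (G || !U || W) forces G = True.
  then (!G || !P || W) forces P = False.
  then (!B || !K || P) forces B = False.
All clauses satisfied.

U=T; R=T; W=F; G=T; K=T; B=F; P=F; Q=F; E=T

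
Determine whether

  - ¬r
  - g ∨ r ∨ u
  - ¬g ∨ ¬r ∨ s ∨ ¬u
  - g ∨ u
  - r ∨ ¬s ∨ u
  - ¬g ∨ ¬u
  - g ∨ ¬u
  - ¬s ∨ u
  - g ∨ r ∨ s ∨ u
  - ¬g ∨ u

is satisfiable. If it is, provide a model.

UNSATISFIABLE

Case u = True:
  (¬r) forces r = False.
  (¬g ∨ ¬u) forces g = False.
  Clause (g ∨ ¬u) is falsified — contradiction.
Case u = False:
  (¬r) forces r = False.
  (g ∨ r ∨ u) forces g = True.
  Clause (¬g ∨ u) is falsified — contradiction.
Both cases fail, so the formula is unsatisfiable.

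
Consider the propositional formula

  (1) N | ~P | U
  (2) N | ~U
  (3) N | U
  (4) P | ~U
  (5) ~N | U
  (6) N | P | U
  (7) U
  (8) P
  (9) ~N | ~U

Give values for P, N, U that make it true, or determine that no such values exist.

Unsatisfiable — no assignment works.

Case U = True:
  (N | ~U) forces N = True.
  Clause (~N | ~U) is falsified — contradiction.
Case U = False:
  Clause (U) is falsified — contradiction.
Both cases fail, so the formula is unsatisfiable.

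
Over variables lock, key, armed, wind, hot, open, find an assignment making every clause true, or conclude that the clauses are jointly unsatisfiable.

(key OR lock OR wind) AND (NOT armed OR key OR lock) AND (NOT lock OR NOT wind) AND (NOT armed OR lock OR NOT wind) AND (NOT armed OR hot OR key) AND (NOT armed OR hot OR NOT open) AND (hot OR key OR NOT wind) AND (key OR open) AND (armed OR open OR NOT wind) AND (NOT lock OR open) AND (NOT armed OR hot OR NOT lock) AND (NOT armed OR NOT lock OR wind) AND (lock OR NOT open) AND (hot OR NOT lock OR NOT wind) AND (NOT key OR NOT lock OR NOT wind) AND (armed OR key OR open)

lock = False, key = True, armed = False, wind = False, hot = False, open = False

Set lock = False.
  then (lock OR NOT open) forces open = False.
  then (key OR open) forces key = True.
Set armed = False.
  then (armed OR open OR NOT wind) forces wind = False.
Set hot = False.
All clauses satisfied.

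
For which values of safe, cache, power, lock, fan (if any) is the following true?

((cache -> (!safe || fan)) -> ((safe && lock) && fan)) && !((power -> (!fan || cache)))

safe = True, cache = False, power = True, lock = True, fan = True

  (cache -> (!safe || fan)) -> ((safe && lock) && fan) = True
    cache -> (!safe || fan) = True
      !safe || fan = True
        !safe = False
    (safe && lock) && fan = True
      safe && lock = True
  !((power -> (!fan || cache))) = True
    power -> (!fan || cache) = False
      !fan || cache = False
        !fan = False
Both conjuncts True, so the formula holds.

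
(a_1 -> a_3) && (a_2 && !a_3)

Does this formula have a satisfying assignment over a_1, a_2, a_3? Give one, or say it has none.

a_1: False, a_2: True, a_3: False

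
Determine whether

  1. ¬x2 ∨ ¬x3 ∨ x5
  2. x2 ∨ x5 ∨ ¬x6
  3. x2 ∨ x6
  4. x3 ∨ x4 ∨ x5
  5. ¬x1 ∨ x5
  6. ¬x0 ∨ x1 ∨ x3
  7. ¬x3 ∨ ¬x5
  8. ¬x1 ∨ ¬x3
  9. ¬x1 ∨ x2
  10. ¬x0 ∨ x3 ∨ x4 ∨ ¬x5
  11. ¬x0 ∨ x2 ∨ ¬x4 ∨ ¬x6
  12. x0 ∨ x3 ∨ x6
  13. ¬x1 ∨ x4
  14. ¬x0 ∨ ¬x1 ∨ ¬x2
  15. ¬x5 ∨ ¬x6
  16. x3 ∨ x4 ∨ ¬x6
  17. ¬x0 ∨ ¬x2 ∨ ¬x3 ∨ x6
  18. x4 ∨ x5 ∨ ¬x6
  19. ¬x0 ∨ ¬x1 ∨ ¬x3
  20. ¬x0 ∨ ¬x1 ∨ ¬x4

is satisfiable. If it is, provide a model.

x0: False, x1: False, x2: True, x3: False, x4: True, x5: False, x6: True

Set x0 = False.
Set x1 = False.
Try x2 = False:
  (x2 ∨ x6) forces x6 = True.
  (x2 ∨ x5 ∨ ¬x6) forces x5 = True.
  clause (¬x5 ∨ ¬x6) is falsified — backtrack.
So x2 = True.
Try x3 = True:
  (¬x2 ∨ ¬x3 ∨ x5) forces x5 = True.
  clause (¬x3 ∨ ¬x5) is falsified — backtrack.
So x3 = False.
  then (x0 ∨ x3 ∨ x6) forces x6 = True.
  then (¬x5 ∨ ¬x6) forces x5 = False.
  then (x3 ∨ x4 ∨ ¬x6) forces x4 = True.
All clauses satisfied.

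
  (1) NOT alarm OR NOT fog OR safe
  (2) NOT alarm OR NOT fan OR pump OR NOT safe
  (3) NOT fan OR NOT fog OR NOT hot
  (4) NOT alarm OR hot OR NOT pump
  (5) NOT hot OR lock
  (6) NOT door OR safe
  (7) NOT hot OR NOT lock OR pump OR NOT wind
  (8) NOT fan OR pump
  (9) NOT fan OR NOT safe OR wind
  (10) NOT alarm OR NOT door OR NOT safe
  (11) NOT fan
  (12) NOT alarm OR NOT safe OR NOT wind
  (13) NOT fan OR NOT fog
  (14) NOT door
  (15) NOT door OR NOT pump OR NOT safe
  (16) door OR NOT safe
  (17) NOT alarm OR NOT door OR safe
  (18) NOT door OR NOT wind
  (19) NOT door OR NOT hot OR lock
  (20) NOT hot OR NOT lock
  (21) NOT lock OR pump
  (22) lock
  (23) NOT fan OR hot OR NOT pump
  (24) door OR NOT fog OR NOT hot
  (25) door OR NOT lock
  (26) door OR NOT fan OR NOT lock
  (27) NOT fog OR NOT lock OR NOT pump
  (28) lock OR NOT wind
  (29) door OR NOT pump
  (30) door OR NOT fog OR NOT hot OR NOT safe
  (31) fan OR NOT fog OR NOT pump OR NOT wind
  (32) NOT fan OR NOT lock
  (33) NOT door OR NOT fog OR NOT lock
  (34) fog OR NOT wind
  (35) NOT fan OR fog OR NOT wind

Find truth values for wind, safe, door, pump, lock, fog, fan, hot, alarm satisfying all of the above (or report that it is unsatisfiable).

The formula is unsatisfiable.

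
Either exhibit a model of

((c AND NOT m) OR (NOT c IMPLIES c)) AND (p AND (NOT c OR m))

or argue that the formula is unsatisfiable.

p = True, c = True, m = True

  (c AND NOT m) OR (NOT c IMPLIES c) = True
    c AND NOT m = False
      NOT m = False
    NOT c IMPLIES c = True
      NOT c = False
  p AND (NOT c OR m) = True
    NOT c OR m = True
      NOT c = False
Both conjuncts True, so the formula holds.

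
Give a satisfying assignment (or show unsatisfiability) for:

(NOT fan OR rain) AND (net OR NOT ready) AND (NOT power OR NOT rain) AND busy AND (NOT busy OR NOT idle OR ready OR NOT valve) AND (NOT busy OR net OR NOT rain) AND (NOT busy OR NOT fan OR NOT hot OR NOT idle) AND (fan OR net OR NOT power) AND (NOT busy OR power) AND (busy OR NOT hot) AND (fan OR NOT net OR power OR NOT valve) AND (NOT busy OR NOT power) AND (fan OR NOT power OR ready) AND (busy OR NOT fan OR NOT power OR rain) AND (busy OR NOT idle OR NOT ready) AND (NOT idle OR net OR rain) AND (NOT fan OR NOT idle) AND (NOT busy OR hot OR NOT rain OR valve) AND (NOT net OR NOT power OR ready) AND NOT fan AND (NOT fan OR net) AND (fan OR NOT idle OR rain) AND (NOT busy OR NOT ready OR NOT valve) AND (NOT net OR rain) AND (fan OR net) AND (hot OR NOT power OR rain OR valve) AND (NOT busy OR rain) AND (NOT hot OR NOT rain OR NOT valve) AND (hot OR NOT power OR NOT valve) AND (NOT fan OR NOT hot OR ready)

Unsatisfiable — no assignment works.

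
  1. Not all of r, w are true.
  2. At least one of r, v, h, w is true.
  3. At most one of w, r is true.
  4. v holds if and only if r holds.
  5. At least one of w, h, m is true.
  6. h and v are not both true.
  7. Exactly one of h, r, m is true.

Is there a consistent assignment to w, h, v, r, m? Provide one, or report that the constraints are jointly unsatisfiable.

w = False, h = True, v = False, r = False, m = False

  (1) {r, w}: 0/2 true — not all ✓
  (2) {r, v, h, w}: 1 true — at least one ✓
  (3) {w, r}: 0 true — at most one ✓
  (4) v=F, r=F — same ✓
  (5) {w, h, m}: 1 true — at least one ✓
  (6) h=T, v=F — not both ✓
  (7) {h, r, m}: 1 true — exactly one ✓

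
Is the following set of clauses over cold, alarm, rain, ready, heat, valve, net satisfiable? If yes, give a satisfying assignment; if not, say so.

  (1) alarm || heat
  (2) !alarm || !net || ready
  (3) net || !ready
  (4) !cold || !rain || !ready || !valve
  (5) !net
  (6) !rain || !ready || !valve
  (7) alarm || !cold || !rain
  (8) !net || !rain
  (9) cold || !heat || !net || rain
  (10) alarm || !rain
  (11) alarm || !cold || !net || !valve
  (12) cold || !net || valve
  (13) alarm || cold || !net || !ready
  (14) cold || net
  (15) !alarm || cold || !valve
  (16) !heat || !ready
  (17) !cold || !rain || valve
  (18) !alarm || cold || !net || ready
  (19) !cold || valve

cold=T; alarm=T; rain=T; ready=F; heat=F; valve=T; net=F

Unit clause (!net) forces net = False.
In (cold || net) only cold is left, so cold = True.
In (!cold || valve) only valve is left, so valve = True.
In (net || !ready) only !ready is left, so ready = False.
Set alarm = True.
Set rain = True.
Set heat = False.
All clauses satisfied.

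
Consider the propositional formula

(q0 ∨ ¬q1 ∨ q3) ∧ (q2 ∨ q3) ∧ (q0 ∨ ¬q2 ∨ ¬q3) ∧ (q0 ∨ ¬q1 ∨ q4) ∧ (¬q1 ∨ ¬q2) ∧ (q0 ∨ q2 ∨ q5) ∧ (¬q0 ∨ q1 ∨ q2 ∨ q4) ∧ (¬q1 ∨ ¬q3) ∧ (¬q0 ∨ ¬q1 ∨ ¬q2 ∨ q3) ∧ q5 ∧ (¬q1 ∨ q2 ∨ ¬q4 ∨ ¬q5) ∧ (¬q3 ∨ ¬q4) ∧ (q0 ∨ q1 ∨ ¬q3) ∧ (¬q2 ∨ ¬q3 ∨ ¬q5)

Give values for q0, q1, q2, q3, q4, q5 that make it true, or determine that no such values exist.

Unit clause (q5) forces q5 = True.
Set q0 = True.
Set q1 = False.
Set q2 = True.
  then (¬q2 ∨ ¬q3 ∨ ¬q5) forces q3 = False.
Set q4 = True.
All clauses satisfied.

q0 = True, q1 = False, q2 = True, q3 = False, q4 = True, q5 = True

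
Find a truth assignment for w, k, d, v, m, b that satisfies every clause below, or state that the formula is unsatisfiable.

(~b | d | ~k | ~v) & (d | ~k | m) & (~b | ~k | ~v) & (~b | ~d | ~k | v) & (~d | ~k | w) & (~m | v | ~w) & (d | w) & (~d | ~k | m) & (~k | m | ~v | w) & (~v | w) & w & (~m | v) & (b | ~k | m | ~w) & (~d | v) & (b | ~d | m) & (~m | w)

w = True; k = False; d = False; v = True; m = True; b = True

Unit clause (w) forces w = True.
Set k = False.
Set d = False.
Set v = True.
Set m = True.
Set b = True.
All clauses satisfied.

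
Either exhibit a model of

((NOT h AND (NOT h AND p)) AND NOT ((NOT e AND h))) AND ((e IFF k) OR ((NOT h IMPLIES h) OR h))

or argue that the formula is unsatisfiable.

h: False; k: True; p: True; e: True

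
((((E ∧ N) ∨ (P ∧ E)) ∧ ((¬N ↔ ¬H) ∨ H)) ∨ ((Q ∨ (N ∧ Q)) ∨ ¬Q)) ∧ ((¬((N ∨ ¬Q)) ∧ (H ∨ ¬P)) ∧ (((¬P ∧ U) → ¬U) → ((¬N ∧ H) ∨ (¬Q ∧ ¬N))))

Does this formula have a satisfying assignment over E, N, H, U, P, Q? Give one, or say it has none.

E = True; N = False; H = True; U = True; P = False; Q = True

  (((E ∧ N) ∨ (P ∧ E)) ∧ ((¬N ↔ ¬H) ∨ H)) ∨ ((Q ∨ (N ∧ Q)) ∨ ¬Q) = True
    ((E ∧ N) ∨ (P ∧ E)) ∧ ((¬N ↔ ¬H) ∨ H) = False
      (E ∧ N) ∨ (P ∧ E) = False
        E ∧ N = False
        P ∧ E = False
      (¬N ↔ ¬H) ∨ H = True
        ¬N ↔ ¬H = False
          ¬N = True
          ¬H = False
    (Q ∨ (N ∧ Q)) ∨ ¬Q = True
      Q ∨ (N ∧ Q) = True
        N ∧ Q = False
      ¬Q = False
  (¬((N ∨ ¬Q)) ∧ (H ∨ ¬P)) ∧ (((¬P ∧ U) → ¬U) → ((¬N ∧ H) ∨ (¬Q ∧ ¬N))) = True
    ¬((N ∨ ¬Q)) ∧ (H ∨ ¬P) = True
      ¬((N ∨ ¬Q)) = True
        N ∨ ¬Q = False
          ¬Q = False
      H ∨ ¬P = True
        ¬P = True
    ((¬P ∧ U) → ¬U) → ((¬N ∧ H) ∨ (¬Q ∧ ¬N)) = True
      (¬P ∧ U) → ¬U = False
        ¬P ∧ U = True
          ¬P = True
        ¬U = False
      (¬N ∧ H) ∨ (¬Q ∧ ¬N) = True
        ¬N ∧ H = True
          ¬N = True
        ¬Q ∧ ¬N = False
          ¬Q = False
          ¬N = True
Both conjuncts True, so the formula holds.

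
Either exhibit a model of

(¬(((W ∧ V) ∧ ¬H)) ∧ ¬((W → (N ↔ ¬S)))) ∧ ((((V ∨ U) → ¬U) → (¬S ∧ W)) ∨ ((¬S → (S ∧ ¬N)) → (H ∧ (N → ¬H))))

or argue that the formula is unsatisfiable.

H = True, V = False, S = True, W = True, U = True, N = True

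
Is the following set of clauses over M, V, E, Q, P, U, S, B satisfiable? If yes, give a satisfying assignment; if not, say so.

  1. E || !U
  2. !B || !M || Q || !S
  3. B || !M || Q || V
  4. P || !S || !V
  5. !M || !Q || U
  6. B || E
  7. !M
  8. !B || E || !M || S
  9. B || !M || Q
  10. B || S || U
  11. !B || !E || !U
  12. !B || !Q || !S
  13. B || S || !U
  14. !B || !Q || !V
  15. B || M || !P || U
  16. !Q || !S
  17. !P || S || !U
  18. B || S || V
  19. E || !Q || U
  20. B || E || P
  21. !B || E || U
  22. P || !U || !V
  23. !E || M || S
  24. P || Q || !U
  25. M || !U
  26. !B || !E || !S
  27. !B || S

M = False, V = False, E = True, Q = False, P = False, U = False, S = True, B = False

Unit clause (!M) forces M = False.
In (M || !U) only !U is left, so U = False.
Set V = False.
Try E = False:
  (B || E) forces B = True.
  clause (!B || E || U) is falsified — backtrack.
So E = True.
  then (!E || M || S) forces S = True.
  then (!B || !E || !S) forces B = False.
  then (B || M || !P || U) forces P = False.
  then (!Q || !S) forces Q = False.
All clauses satisfied.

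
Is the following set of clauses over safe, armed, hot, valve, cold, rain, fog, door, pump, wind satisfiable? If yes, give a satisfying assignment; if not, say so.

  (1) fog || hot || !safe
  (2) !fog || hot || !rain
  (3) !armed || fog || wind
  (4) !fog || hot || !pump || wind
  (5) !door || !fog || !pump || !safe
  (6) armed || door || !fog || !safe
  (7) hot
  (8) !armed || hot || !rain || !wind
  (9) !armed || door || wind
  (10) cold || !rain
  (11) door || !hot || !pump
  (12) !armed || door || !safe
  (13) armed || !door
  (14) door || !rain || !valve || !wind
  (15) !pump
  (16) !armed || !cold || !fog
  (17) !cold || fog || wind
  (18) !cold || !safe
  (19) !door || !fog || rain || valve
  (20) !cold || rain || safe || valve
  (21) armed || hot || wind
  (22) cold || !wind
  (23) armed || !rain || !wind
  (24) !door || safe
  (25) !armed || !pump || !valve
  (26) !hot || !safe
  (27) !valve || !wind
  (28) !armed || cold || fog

safe: False, armed: True, hot: True, valve: False, cold: True, rain: True, fog: False, door: False, pump: False, wind: True

Unit clause (hot) forces hot = True.
Unit clause (!pump) forces pump = False.
In (!hot || !safe) only !safe is left, so safe = False.
In (!door || safe) only !door is left, so door = False.
Set armed = True.
  then (!armed || door || wind) forces wind = True.
  then (cold || !wind) forces cold = True.
  then (!valve || !wind) forces valve = False.
  then (!armed || !cold || !fog) forces fog = False.
  then (!cold || rain || safe || valve) forces rain = True.
All clauses satisfied.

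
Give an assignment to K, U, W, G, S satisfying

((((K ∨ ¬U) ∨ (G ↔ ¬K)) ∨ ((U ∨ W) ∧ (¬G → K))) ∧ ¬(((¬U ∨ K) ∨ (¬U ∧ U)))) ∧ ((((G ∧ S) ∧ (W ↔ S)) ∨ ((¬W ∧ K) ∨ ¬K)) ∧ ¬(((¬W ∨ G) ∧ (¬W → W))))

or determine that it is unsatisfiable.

K: False, U: True, W: False, G: True, S: False

  (((K ∨ ¬U) ∨ (G ↔ ¬K)) ∨ ((U ∨ W) ∧ (¬G → K))) ∧ ¬(((¬U ∨ K) ∨ (¬U ∧ U))) = True
    ((K ∨ ¬U) ∨ (G ↔ ¬K)) ∨ ((U ∨ W) ∧ (¬G → K)) = True
      (K ∨ ¬U) ∨ (G ↔ ¬K) = True
        K ∨ ¬U = False
          ¬U = False
        G ↔ ¬K = True
          ¬K = True
      (U ∨ W) ∧ (¬G → K) = True
        U ∨ W = True
        ¬G → K = True
          ¬G = False
    ¬(((¬U ∨ K) ∨ (¬U ∧ U))) = True
      (¬U ∨ K) ∨ (¬U ∧ U) = False
        ¬U ∨ K = False
          ¬U = False
        ¬U ∧ U = False
          ¬U = False
  (((G ∧ S) ∧ (W ↔ S)) ∨ ((¬W ∧ K) ∨ ¬K)) ∧ ¬(((¬W ∨ G) ∧ (¬W → W))) = True
    ((G ∧ S) ∧ (W ↔ S)) ∨ ((¬W ∧ K) ∨ ¬K) = True
      (G ∧ S) ∧ (W ↔ S) = False
        G ∧ S = False
        W ↔ S = True
      (¬W ∧ K) ∨ ¬K = True
        ¬W ∧ K = False
          ¬W = True
        ¬K = True
    ¬(((¬W ∨ G) ∧ (¬W → W))) = True
      (¬W ∨ G) ∧ (¬W → W) = False
        ¬W ∨ G = True
          ¬W = True
        ¬W → W = False
          ¬W = True
Both conjuncts True, so the formula holds.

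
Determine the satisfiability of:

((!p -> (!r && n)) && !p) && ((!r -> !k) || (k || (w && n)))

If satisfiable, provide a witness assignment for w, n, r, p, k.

w = False, n = True, r = False, p = False, k = False

  (!p -> (!r && n)) && !p = True
    !p -> (!r && n) = True
      !p = True
      !r && n = True
        !r = True
    !p = True
  (!r -> !k) || (k || (w && n)) = True
    !r -> !k = True
      !r = True
      !k = True
    k || (w && n) = False
      w && n = False
Both conjuncts True, so the formula holds.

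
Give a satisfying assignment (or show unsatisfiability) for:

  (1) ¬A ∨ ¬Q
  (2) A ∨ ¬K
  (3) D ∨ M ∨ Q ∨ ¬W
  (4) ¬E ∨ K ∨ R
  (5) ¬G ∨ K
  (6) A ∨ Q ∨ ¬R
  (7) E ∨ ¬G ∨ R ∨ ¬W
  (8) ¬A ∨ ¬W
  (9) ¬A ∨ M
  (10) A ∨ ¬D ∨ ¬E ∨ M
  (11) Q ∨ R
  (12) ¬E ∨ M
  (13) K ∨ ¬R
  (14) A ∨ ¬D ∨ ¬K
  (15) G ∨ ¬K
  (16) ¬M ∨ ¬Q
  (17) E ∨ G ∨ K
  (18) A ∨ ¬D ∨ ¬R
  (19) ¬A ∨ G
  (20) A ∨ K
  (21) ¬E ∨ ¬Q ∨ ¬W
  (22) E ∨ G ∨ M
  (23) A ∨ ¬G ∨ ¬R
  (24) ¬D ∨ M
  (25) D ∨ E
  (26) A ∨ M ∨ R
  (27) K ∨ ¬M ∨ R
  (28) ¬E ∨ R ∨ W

Try A = False:
  (A ∨ ¬K) forces K = False.
  clause (A ∨ K) is falsified — backtrack.
So A = True.
  then (¬A ∨ ¬Q) forces Q = False.
  then (¬A ∨ ¬W) forces W = False.
  then (¬A ∨ M) forces M = True.
  then (Q ∨ R) forces R = True.
  then (K ∨ ¬R) forces K = True.
  then (G ∨ ¬K) forces G = True.
Set E = False.
  then (D ∨ E) forces D = True.
All clauses satisfied.

A = True, E = False, Q = False, W = False, M = True, G = True, R = True, D = True, K = True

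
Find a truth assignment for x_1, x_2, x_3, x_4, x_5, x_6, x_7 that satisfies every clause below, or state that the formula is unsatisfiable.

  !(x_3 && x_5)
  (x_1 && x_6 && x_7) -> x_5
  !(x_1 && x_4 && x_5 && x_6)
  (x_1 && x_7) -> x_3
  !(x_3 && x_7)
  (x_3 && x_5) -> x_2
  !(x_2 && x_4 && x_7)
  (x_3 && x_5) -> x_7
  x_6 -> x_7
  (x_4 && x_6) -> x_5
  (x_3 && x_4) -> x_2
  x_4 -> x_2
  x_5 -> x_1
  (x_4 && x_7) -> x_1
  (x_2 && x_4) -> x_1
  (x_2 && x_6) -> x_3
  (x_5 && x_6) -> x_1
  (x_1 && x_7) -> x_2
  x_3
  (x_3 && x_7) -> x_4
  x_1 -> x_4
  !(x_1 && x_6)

x_1 = False; x_2 = True; x_3 = True; x_4 = False; x_5 = False; x_6 = False; x_7 = False

Unit clause (x_3) forces x_3 = True.
In (!x_3 || !x_5) only !x_5 is left, so x_5 = False.
In (!x_3 || !x_7) only !x_7 is left, so x_7 = False.
In (!x_6 || x_7) only !x_6 is left, so x_6 = False.
Set x_1 = False.
Set x_2 = True.
  then (x_1 || !x_2 || !x_4) forces x_4 = False.
All clauses satisfied.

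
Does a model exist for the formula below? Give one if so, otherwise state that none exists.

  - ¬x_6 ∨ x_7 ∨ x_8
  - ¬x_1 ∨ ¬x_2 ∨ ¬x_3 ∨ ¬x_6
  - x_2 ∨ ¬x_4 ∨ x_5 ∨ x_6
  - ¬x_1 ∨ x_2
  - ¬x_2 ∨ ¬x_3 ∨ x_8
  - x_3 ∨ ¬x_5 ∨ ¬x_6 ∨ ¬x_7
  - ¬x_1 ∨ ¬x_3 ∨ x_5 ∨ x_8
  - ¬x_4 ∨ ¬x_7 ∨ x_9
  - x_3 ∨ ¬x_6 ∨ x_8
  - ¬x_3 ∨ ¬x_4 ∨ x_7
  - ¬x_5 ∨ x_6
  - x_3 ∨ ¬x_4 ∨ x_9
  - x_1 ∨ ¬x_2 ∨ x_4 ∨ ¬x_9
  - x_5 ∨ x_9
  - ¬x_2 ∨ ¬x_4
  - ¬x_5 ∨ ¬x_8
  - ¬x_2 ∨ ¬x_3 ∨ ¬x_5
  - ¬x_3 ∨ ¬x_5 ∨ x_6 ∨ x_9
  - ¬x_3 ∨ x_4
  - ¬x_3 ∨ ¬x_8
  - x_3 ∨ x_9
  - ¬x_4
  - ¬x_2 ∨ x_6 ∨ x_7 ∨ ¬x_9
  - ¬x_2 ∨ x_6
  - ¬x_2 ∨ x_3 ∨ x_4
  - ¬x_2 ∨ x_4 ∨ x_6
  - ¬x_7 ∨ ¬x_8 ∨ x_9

Unit clause (¬x_4) forces x_4 = False.
In (¬x_3 ∨ x_4) only ¬x_3 is left, so x_3 = False.
In (x_3 ∨ x_9) only x_9 is left, so x_9 = True.
In (¬x_2 ∨ x_3 ∨ x_4) only ¬x_2 is left, so x_2 = False.
In (¬x_1 ∨ x_2) only ¬x_1 is left, so x_1 = False.
Try x_5 = True:
  (¬x_5 ∨ x_6) forces x_6 = True.
  (x_3 ∨ ¬x_5 ∨ ¬x_6 ∨ ¬x_7) forces x_7 = False.
  (¬x_6 ∨ x_7 ∨ x_8) forces x_8 = True.
  clause (¬x_5 ∨ ¬x_8) is falsified — backtrack.
So x_5 = False.
Set x_6 = False.
Set x_7 = False.
Set x_8 = True.
All clauses satisfied.

x_1=F, x_2=F, x_3=F, x_4=F, x_5=F, x_6=F, x_7=F, x_8=T, x_9=T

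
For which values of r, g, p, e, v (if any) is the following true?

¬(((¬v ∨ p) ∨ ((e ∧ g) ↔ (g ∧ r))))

r=F; g=T; p=F; e=T; v=T

  ¬(((¬v ∨ p) ∨ ((e ∧ g) ↔ (g ∧ r)))) = True
    (¬v ∨ p) ∨ ((e ∧ g) ↔ (g ∧ r)) = False
      ¬v ∨ p = False
        ¬v = False
      (e ∧ g) ↔ (g ∧ r) = False
        e ∧ g = True
        g ∧ r = False
The formula evaluates to True.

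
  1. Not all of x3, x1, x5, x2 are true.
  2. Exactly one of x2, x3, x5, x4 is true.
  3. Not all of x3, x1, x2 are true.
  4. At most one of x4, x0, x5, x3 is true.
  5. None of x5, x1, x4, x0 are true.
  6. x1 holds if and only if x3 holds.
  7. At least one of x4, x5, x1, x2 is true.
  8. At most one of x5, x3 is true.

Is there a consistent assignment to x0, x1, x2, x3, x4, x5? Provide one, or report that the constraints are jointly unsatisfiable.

x0 = False, x1 = False, x2 = True, x3 = False, x4 = False, x5 = False

  (1) {x3, x1, x5, x2}: 1/4 true — not all ✓
  (2) {x2, x3, x5, x4}: 1 true — exactly one ✓
  (3) {x3, x1, x2}: 1/3 true — not all ✓
  (4) {x4, x0, x5, x3}: 0 true — at most one ✓
  (5) {x5, x1, x4, x0}: 0 true — none ✓
  (6) x1=F, x3=F — same ✓
  (7) {x4, x5, x1, x2}: 1 true — at least one ✓
  (8) {x5, x3}: 0 true — at most one ✓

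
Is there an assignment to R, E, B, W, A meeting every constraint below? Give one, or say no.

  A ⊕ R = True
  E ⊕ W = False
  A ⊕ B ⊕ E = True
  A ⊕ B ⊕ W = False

Adding constraints 2, 3, 4 mod 2: every variable appears an even number of times on the left, so the left side is 0.
But the right sides sum to 1 (mod 2). 0 ≠ 1 — the system is inconsistent.

Unsatisfiable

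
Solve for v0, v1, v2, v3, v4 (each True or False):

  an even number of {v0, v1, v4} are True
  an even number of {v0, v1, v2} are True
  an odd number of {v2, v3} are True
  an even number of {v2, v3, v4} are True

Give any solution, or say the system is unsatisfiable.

v0: False, v1: True, v2: True, v3: False, v4: True

{v0, v1, v4}: 2 true → even ✓
{v0, v1, v2}: 2 true → even ✓
{v2, v3}: 1 true → odd ✓
{v2, v3, v4}: 2 true → even ✓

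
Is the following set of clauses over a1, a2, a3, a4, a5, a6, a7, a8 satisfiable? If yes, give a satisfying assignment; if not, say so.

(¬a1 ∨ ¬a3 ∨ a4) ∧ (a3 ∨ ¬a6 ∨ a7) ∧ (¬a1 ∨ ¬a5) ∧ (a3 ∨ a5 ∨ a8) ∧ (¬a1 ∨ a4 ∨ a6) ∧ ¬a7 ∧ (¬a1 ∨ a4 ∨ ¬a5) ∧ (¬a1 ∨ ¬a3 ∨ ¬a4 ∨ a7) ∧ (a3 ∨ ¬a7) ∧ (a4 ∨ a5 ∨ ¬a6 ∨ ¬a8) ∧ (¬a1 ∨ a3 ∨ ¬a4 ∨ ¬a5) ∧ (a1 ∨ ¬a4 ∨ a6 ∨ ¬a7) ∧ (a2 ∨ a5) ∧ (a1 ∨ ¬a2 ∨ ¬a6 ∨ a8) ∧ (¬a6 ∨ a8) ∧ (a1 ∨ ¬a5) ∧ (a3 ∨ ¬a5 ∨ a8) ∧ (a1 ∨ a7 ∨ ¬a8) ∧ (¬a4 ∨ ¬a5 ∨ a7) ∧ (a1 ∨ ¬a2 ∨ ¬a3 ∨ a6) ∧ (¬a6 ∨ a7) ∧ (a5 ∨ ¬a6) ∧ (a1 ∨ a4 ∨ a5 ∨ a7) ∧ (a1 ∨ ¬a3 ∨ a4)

a1=T; a2=T; a3=F; a4=T; a5=F; a6=F; a7=F; a8=T

Unit clause (¬a7) forces a7 = False.
In (¬a6 ∨ a7) only ¬a6 is left, so a6 = False.
Try a1 = False:
  (a1 ∨ ¬a5) forces a5 = False.
  (a2 ∨ a5) forces a2 = True.
  (a1 ∨ a7 ∨ ¬a8) forces a8 = False.
  (a3 ∨ a5 ∨ a8) forces a3 = True.
  clause (a1 ∨ ¬a2 ∨ ¬a3 ∨ a6) is falsified — backtrack.
So a1 = True.
  then (¬a1 ∨ ¬a5) forces a5 = False.
  then (¬a1 ∨ a4 ∨ a6) forces a4 = True.
  then (¬a1 ∨ ¬a3 ∨ ¬a4 ∨ a7) forces a3 = False.
  then (a2 ∨ a5) forces a2 = True.
  then (a3 ∨ a5 ∨ a8) forces a8 = True.
All clauses satisfied.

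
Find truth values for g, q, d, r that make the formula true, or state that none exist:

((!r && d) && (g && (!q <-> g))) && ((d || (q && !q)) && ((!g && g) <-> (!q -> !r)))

Unsatisfiable — no assignment works.

Case d = True: the formula simplifies to (!r && (g && (!q <-> g))) && ((!g && g) <-> (!q -> !r)).
  r = True: the conjunct !r is False.
  r = False: simplifies to (g && (!q <-> g)) && (!g && g).
    g = True: the conjunct !g is False.
    g = False: the conjunct g is False.
Case d = False: the conjunct d is False.
Both cases fail — unsatisfiable.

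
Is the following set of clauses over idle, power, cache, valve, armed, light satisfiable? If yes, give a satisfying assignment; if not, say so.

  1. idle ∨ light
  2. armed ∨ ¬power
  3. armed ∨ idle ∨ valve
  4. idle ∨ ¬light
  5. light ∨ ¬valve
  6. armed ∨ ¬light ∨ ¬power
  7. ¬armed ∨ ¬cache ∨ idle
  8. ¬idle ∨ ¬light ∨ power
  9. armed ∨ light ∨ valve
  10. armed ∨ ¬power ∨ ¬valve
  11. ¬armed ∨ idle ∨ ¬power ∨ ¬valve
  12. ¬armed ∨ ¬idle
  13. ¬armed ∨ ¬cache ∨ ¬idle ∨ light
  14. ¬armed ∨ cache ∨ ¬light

Case idle = True:
  (¬armed ∨ ¬idle) forces armed = False.
  (armed ∨ ¬power) forces power = False.
  (¬idle ∨ ¬light ∨ power) forces light = False.
  (light ∨ ¬valve) forces valve = False.
  Clause (armed ∨ light ∨ valve) is falsified — contradiction.
Case idle = False:
  (idle ∨ light) forces light = True.
  Clause (idle ∨ ¬light) is falsified — contradiction.
Both cases fail, so the formula is unsatisfiable.

UNSATISFIABLE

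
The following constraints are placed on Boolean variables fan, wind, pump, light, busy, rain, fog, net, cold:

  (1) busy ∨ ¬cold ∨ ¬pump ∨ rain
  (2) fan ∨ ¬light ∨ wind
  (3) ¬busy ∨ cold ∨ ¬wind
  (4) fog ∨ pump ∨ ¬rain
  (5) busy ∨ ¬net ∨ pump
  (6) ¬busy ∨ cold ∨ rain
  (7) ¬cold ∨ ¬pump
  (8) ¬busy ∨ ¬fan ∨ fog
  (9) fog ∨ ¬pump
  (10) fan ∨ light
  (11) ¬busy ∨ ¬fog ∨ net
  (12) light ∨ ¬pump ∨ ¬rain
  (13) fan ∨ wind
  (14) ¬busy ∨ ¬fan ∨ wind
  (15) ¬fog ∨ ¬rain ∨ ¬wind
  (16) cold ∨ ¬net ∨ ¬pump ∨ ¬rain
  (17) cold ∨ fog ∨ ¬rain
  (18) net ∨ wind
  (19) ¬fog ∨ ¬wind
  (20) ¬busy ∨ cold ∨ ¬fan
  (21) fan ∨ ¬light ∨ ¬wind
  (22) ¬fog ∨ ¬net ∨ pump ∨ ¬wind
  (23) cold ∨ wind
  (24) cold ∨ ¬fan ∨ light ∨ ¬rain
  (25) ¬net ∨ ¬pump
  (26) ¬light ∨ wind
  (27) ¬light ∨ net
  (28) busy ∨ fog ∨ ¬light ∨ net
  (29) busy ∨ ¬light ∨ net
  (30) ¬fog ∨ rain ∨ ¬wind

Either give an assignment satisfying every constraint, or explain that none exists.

Set fan = True.
Try wind = False:
  (¬busy ∨ ¬fan ∨ wind) forces busy = False.
  (net ∨ wind) forces net = True.
  (busy ∨ ¬net ∨ pump) forces pump = True.
  clause (¬net ∨ ¬pump) is falsified — backtrack.
So wind = True.
  then (¬fog ∨ ¬wind) forces fog = False.
  then (¬busy ∨ ¬fan ∨ fog) forces busy = False.
  then (fog ∨ ¬pump) forces pump = False.
  then (fog ∨ pump ∨ ¬rain) forces rain = False.
  then (busy ∨ ¬net ∨ pump) forces net = False.
  then (¬light ∨ net) forces light = False.
Set cold = False.
All clauses satisfied.

fan: True, wind: True, pump: False, light: False, busy: False, rain: False, fog: False, net: False, cold: False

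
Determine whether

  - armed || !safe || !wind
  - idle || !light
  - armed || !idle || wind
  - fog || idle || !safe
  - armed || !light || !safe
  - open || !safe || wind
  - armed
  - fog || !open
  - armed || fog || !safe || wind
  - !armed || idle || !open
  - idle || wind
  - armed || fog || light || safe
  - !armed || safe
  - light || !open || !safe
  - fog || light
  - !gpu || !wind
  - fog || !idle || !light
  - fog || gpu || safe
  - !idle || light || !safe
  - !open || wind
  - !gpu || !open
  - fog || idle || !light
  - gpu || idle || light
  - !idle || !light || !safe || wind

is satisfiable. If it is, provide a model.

light: True; idle: True; gpu: False; armed: True; fog: True; open: False; wind: True; safe: True

Unit clause (armed) forces armed = True.
In (!armed || safe) only safe is left, so safe = True.
Set light = True.
  then (idle || !light) forces idle = True.
  then (fog || !idle || !light) forces fog = True.
  then (!idle || !light || !safe || wind) forces wind = True.
  then (!gpu || !wind) forces gpu = False.
Set open = False.
All clauses satisfied.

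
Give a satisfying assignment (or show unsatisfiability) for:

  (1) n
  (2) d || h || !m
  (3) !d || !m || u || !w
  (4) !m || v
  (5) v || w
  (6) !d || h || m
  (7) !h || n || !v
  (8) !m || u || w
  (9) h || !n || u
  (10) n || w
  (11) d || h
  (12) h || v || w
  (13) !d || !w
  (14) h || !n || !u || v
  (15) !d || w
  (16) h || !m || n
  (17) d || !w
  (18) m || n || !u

h: True, w: False, d: False, n: True, m: True, v: True, u: True

Unit clause (n) forces n = True.
Set h = True.
Try w = True:
  (!d || !w) forces d = False.
  clause (d || !w) is falsified — backtrack.
So w = False.
  then (v || w) forces v = True.
  then (!d || w) forces d = False.
Set m = True.
  then (!m || u || w) forces u = True.
All clauses satisfied.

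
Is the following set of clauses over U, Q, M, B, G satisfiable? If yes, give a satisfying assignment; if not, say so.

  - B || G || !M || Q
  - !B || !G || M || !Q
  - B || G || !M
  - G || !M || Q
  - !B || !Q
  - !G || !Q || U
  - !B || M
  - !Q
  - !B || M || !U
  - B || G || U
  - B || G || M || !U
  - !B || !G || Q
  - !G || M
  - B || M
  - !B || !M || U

U=T; Q=F; M=T; B=F; G=T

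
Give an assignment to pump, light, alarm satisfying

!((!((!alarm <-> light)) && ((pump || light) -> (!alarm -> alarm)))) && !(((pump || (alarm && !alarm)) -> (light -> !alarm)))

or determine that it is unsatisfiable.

The formula is unsatisfiable.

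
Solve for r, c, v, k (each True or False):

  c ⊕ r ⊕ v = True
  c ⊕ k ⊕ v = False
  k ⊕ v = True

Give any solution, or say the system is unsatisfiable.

r=F; c=T; v=F; k=T

c ⊕ r ⊕ v = T ⊕ F ⊕ F = True ✓
c ⊕ k ⊕ v = T ⊕ T ⊕ F = False ✓
k ⊕ v = T ⊕ F = True ✓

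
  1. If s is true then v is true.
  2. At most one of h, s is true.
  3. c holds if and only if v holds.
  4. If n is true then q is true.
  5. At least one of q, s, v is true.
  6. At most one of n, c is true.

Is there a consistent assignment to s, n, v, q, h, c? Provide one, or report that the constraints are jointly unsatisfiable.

s: False, n: False, v: True, q: True, h: True, c: True

  (1) s=F ⇒ v: vacuous ✓
  (2) {h, s}: 1 true — at most one ✓
  (3) c=T, v=T — same ✓
  (4) n=F ⇒ q: vacuous ✓
  (5) {q, s, v}: 2 true — at least one ✓
  (6) {n, c}: 1 true — at most one ✓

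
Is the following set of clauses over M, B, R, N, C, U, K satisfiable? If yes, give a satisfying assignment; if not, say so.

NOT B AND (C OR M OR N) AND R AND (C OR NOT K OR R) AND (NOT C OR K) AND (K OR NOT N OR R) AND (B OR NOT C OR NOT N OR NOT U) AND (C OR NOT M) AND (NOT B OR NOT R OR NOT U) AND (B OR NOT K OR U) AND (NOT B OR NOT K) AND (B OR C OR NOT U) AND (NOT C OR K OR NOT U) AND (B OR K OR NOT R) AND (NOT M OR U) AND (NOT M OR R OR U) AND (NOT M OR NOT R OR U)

Unit clause (NOT B) forces B = False.
Unit clause (R) forces R = True.
In (B OR K OR NOT R) only K is left, so K = True.
In (B OR NOT K OR U) only U is left, so U = True.
In (B OR C OR NOT U) only C is left, so C = True.
In (B OR NOT C OR NOT N OR NOT U) only NOT N is left, so N = False.
Set M = False.
All clauses satisfied.

M: False; B: False; R: True; N: False; C: True; U: True; K: True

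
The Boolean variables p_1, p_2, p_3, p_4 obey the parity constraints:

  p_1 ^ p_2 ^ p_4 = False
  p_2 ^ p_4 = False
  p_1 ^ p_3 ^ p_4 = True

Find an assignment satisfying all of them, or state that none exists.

p_1=F; p_2=F; p_3=T; p_4=F

p_1 ^ p_2 ^ p_4 = F ^ F ^ F = False ✓
p_2 ^ p_4 = F ^ F = False ✓
p_1 ^ p_3 ^ p_4 = F ^ T ^ F = True ✓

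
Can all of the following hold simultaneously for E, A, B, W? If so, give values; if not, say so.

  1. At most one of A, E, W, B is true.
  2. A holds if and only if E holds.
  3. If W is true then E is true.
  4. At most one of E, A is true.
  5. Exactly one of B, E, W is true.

E = False, A = False, B = True, W = False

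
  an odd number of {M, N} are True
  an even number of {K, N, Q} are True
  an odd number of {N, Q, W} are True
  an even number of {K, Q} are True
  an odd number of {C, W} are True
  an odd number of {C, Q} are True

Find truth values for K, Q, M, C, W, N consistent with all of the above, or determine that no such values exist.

Adding constraints 2, 3, 4, 5, 6 mod 2: every variable appears an even number of times on the left, so the left side is 0.
But the right sides sum to 1 (mod 2). 0 ≠ 1 — the system is inconsistent.

Unsatisfiable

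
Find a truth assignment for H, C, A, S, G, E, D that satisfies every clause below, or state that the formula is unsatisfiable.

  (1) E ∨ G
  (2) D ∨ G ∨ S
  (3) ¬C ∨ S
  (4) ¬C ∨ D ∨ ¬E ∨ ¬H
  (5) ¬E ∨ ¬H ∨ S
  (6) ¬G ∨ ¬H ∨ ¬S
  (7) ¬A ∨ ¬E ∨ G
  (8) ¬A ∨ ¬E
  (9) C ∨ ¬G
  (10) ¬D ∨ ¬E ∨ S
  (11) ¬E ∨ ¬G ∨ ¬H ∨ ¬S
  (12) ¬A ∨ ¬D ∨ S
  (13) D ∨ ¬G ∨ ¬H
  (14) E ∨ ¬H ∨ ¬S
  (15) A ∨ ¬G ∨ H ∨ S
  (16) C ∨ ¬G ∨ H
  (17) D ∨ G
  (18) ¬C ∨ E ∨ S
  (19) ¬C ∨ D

Set H = False.
Set C = True.
  then (¬C ∨ S) forces S = True.
  then (¬C ∨ D) forces D = True.
Set A = False.
Set G = True.
Set E = True.
All clauses satisfied.

H=F, C=T, A=F, S=T, G=T, E=T, D=T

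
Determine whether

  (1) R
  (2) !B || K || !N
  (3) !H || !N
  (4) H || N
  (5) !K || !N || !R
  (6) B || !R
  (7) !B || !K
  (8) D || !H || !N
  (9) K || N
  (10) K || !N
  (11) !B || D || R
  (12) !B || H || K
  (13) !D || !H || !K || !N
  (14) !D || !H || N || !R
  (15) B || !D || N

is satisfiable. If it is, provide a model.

Case R = True:
  (B || !R) forces B = True.
  (!B || !K) forces K = False.
  (!B || K || !N) forces N = False.
  Clause (K || N) is falsified — contradiction.
Case R = False:
  Clause (R) is falsified — contradiction.
Both cases fail, so the formula is unsatisfiable.

Unsatisfiable — no assignment works.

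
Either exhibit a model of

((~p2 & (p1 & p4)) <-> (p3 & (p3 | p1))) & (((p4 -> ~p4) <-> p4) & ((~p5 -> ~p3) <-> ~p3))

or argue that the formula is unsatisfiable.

The conjunct (p4 -> ~p4) <-> p4 is unsatisfiable on its own:
  p4=F: evaluates to False.
  p4=T: evaluates to False.
So the whole conjunction is unsatisfiable.

Unsatisfiable — no assignment works.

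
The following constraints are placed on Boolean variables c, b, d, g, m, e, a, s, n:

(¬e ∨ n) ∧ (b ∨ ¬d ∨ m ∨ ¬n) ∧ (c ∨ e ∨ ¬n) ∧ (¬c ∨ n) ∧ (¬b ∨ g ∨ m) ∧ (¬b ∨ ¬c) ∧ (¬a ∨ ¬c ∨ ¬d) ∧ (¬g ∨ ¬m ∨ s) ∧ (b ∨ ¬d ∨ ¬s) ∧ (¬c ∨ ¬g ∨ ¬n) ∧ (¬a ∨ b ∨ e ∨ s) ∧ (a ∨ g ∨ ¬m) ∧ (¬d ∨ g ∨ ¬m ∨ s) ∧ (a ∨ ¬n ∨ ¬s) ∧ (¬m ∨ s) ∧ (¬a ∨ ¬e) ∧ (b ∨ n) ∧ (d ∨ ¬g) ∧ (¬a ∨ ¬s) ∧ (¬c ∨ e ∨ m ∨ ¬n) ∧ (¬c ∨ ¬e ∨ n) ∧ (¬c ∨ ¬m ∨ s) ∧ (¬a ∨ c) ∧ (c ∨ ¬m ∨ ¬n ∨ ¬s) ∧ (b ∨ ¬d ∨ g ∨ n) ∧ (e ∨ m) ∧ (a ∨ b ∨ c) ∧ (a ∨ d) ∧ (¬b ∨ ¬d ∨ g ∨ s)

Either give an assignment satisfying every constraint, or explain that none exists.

c: False, b: True, d: True, g: True, m: True, e: False, a: False, s: True, n: False

Set c = False.
  then (¬a ∨ c) forces a = False.
  then (a ∨ b ∨ c) forces b = True.
  then (a ∨ d) forces d = True.
Try g = False:
  (¬b ∨ g ∨ m) forces m = True.
  clause (a ∨ g ∨ ¬m) is falsified — backtrack.
So g = True.
Set m = True.
  then (¬g ∨ ¬m ∨ s) forces s = True.
  then (a ∨ ¬n ∨ ¬s) forces n = False.
  then (¬e ∨ n) forces e = False.
All clauses satisfied.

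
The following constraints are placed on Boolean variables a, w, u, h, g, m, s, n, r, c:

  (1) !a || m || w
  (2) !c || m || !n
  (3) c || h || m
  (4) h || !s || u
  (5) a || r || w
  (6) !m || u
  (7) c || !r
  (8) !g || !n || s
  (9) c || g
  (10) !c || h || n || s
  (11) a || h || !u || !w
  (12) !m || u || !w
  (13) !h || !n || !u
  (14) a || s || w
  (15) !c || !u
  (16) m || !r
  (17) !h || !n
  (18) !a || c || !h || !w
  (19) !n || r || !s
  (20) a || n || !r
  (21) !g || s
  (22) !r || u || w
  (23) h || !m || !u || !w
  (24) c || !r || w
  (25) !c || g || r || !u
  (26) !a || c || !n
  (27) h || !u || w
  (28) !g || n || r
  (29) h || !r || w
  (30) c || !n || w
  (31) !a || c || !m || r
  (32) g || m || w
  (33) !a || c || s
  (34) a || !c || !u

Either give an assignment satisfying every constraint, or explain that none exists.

a: True, w: True, u: False, h: True, g: False, m: False, s: False, n: False, r: False, c: True

Set a = True.
Set w = True.
Set u = False.
  then (!m || u) forces m = False.
  then (m || !r) forces r = False.
Set h = True.
  then (!h || !n) forces n = False.
  then (!a || c || !h || !w) forces c = True.
  then (!g || n || r) forces g = False.
Set s = False.
All clauses satisfied.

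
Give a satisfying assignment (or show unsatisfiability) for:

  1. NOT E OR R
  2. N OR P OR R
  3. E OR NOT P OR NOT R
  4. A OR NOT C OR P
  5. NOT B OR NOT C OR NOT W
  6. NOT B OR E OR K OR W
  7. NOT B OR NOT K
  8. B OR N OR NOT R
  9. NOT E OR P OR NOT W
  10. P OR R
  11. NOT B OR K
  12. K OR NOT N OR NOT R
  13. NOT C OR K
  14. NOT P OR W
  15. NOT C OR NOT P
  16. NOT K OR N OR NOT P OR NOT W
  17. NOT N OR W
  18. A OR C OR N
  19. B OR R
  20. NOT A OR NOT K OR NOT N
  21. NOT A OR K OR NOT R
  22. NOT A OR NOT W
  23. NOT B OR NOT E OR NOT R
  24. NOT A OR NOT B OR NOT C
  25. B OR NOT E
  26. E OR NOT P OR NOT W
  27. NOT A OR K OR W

K: True, B: False, E: False, C: False, R: True, W: True, A: False, N: True, P: False

Set K = True.
  then (NOT B OR NOT K) forces B = False.
  then (B OR R) forces R = True.
  then (B OR NOT E) forces E = False.
  then (E OR NOT P OR NOT R) forces P = False.
  then (B OR N OR NOT R) forces N = True.
  then (NOT N OR W) forces W = True.
  then (NOT A OR NOT K OR NOT N) forces A = False.
  then (A OR NOT C OR P) forces C = False.
All clauses satisfied.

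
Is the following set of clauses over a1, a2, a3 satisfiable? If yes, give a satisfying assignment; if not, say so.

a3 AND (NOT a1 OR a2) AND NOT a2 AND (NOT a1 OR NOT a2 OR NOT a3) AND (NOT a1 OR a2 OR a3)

Unit clause (a3) forces a3 = True.
Unit clause (NOT a2) forces a2 = False.
In (NOT a1 OR a2) only NOT a1 is left, so a1 = False.
Check each clause:
  (a3): a3 holds.
  (NOT a1 OR a2): NOT a1 holds.
  (NOT a2): NOT a2 holds.
  (NOT a1 OR NOT a2 OR NOT a3): NOT a1 holds.
  (NOT a1 OR a2 OR a3): NOT a1 holds.
All clauses satisfied.

a1 = False, a2 = False, a3 = True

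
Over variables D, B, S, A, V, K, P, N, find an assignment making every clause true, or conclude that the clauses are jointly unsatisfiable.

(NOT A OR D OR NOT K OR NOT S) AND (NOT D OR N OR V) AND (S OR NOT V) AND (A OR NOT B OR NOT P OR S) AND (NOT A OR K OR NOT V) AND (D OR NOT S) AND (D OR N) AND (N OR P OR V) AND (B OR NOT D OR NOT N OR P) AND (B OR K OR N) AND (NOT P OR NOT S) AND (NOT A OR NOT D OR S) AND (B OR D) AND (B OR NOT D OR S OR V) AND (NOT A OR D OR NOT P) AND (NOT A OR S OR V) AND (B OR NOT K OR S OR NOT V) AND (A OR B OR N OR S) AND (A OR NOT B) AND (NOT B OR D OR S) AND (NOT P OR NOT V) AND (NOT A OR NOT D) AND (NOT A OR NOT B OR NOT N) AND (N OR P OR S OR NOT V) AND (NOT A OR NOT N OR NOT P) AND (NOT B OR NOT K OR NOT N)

D: True; B: False; S: True; A: False; V: True; K: True; P: False; N: False

Try D = False:
  (D OR NOT S) forces S = False.
  (S OR NOT V) forces V = False.
  (D OR N) forces N = True.
  (B OR D) forces B = True.
  clause (NOT B OR D OR S) is falsified — backtrack.
So D = True.
  then (NOT A OR NOT D) forces A = False.
  then (A OR NOT B) forces B = False.
Try S = False:
  (S OR NOT V) forces V = False.
  clause (B OR NOT D OR S OR V) is falsified — backtrack.
So S = True.
  then (NOT P OR NOT S) forces P = False.
  then (B OR NOT D OR NOT N OR P) forces N = False.
  then (B OR K OR N) forces K = True.
  then (NOT D OR N OR V) forces V = True.
All clauses satisfied.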